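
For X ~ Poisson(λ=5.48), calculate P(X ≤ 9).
0.947253

We have X ~ Poisson(λ=5.48).

The CDF gives us P(X ≤ k).

Using the CDF:
P(X ≤ 9) = 0.947253

This means there's approximately a 94.7% chance that X is at most 9.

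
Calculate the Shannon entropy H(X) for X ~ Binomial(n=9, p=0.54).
1.8194 nats

We have X ~ Binomial(n=9, p=0.54).

The Shannon entropy measures the uncertainty or information content of the distribution.

For a Binomial distribution with n=9, p=0.54:
H(X) = 1.8194 nats

(In bits, this would be 2.6248 bits.)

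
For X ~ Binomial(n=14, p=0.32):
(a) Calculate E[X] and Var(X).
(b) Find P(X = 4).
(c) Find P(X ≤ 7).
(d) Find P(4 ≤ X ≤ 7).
(a) E[X] = 4.4800, Var(X) = 3.0464
(b) P(X = 4) = 0.221883
(c) P(X ≤ 7) = 0.954240
(d) P(4 ≤ X ≤ 7) = 0.657402

We have X ~ Binomial(n=14, p=0.32).

(a) Moments:
E[X] = 4.4800
Var(X) = 3.0464
σ = √Var(X) = 1.7454

(b) Point probability using PMF:
P(X = 4) = 0.221883

(c) Cumulative probability using CDF:
P(X ≤ 7) = F(7) = 0.954240

(d) Range probability:
P(4 ≤ X ≤ 7) = P(X ≤ 7) - P(X ≤ 3)
                   = F(7) - F(3)
                   = 0.954240 - 0.296838
                   = 0.657402

This means approximately 65.7% of outcomes fall in the interval [4, 7].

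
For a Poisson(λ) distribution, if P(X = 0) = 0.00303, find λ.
λ = 5.7992

For a Poisson(λ) distribution, the PMF at 0 is:
P(X = 0) = λ^0 e^(-λ) / 0! = e^(-λ)

Given P(X = 0) = 0.00303:
e^(-λ) = 0.00303
-λ = ln(0.00303)
λ = -ln(0.00303) = 5.7992

Verification: e^(-5.7992) = 0.00303 ✓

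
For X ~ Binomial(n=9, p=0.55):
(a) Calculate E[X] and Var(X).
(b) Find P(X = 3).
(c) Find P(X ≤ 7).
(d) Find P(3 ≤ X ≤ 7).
(a) E[X] = 4.9500, Var(X) = 2.2275
(b) P(X = 3) = 0.116049
(c) P(X ≤ 7) = 0.961482
(d) P(3 ≤ X ≤ 7) = 0.911710

We have X ~ Binomial(n=9, p=0.55).

(a) Moments:
E[X] = 4.9500
Var(X) = 2.2275
σ = √Var(X) = 1.4925

(b) Point probability using PMF:
P(X = 3) = 0.116049

(c) Cumulative probability using CDF:
P(X ≤ 7) = F(7) = 0.961482

(d) Range probability:
P(3 ≤ X ≤ 7) = P(X ≤ 7) - P(X ≤ 2)
                   = F(7) - F(2)
                   = 0.961482 - 0.049773
                   = 0.911710

This means approximately 91.2% of outcomes fall in the interval [3, 7].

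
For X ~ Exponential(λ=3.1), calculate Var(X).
0.1041

We have X ~ Exponential(λ=3.1).

For an Exponential distribution with λ=3.1:
Var(X) = 0.1041

The variance measures the spread of the distribution around the mean.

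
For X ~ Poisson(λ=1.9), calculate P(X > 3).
0.125298

We have X ~ Poisson(λ=1.9).

P(X > 3) = 1 - P(X ≤ 3)
                = 1 - F(3)
                = 1 - 0.874702
                = 0.125298

So there's approximately a 12.5% chance that X exceeds 3.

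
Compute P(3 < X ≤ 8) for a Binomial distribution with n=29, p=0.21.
0.749102

We have X ~ Binomial(n=29, p=0.21).

To find P(3 < X ≤ 8), we use:
P(3 < X ≤ 8) = P(X ≤ 8) - P(X ≤ 3)
                 = F(8) - F(3)
                 = 0.863028 - 0.113926
                 = 0.749102

So there's approximately a 74.9% chance that X falls in this range.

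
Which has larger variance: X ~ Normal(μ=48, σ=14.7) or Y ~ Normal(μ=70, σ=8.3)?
X has larger variance (216.0900 > 68.8900)

Compute the variance for each distribution:

X ~ Normal(μ=48, σ=14.7):
Var(X) = 216.0900

Y ~ Normal(μ=70, σ=8.3):
Var(Y) = 68.8900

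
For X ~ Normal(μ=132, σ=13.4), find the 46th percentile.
130.6542

We have X ~ Normal(μ=132, σ=13.4).

We want to find x such that P(X ≤ x) = 0.46.

This is the 46th percentile, which means 46% of values fall below this point.

Using the inverse CDF (quantile function):
x = F⁻¹(0.46) = 130.6542

Verification: P(X ≤ 130.6542) = 0.46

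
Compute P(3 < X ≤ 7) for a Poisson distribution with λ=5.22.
0.607172

We have X ~ Poisson(λ=5.22).

To find P(3 < X ≤ 7), we use:
P(3 < X ≤ 7) = P(X ≤ 7) - P(X ≤ 3)
                 = F(7) - F(3)
                 = 0.842663 - 0.235491
                 = 0.607172

So there's approximately a 60.7% chance that X falls in this range.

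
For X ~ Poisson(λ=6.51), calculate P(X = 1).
0.009690

We have X ~ Poisson(λ=6.51).

For a Poisson distribution, the PMF gives us the probability of each outcome.

Using the PMF formula:
P(X = 1) = 0.009690

Rounded to 4 decimal places: 0.0097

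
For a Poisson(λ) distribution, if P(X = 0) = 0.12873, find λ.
λ = 2.0500

For a Poisson(λ) distribution, the PMF at 0 is:
P(X = 0) = λ^0 e^(-λ) / 0! = e^(-λ)

Given P(X = 0) = 0.12873:
e^(-λ) = 0.12873
-λ = ln(0.12873)
λ = -ln(0.12873) = 2.0500

Verification: e^(-2.0500) = 0.12873 ✓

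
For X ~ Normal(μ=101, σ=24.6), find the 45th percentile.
97.9087

We have X ~ Normal(μ=101, σ=24.6).

We want to find x such that P(X ≤ x) = 0.45.

This is the 45th percentile, which means 45% of values fall below this point.

Using the inverse CDF (quantile function):
x = F⁻¹(0.45) = 97.9087

Verification: P(X ≤ 97.9087) = 0.45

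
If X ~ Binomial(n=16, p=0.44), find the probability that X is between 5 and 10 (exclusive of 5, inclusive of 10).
0.738238

We have X ~ Binomial(n=16, p=0.44).

To find P(5 < X ≤ 10), we use:
P(5 < X ≤ 10) = P(X ≤ 10) - P(X ≤ 5)
                 = F(10) - F(5)
                 = 0.959084 - 0.220845
                 = 0.738238

So there's approximately a 73.8% chance that X falls in this range.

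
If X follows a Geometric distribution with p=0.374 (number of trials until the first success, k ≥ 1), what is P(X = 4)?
0.091748

We have X ~ Geometric(p=0.374) (number of trials until the first success, k ≥ 1).

For a Geometric distribution, the PMF gives us the probability of each outcome.

Using the PMF formula:
P(X = 4) = 0.091748

Rounded to 4 decimal places: 0.0917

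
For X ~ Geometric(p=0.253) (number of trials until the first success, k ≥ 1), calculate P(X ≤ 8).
0.903046

We have X ~ Geometric(p=0.253) (number of trials until the first success, k ≥ 1).

The CDF gives us P(X ≤ k).

Using the CDF:
P(X ≤ 8) = 0.903046

This means there's approximately a 90.3% chance that X is at most 8.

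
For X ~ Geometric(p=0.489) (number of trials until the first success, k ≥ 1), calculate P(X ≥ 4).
0.133433

We have X ~ Geometric(p=0.489) (number of trials until the first success, k ≥ 1).

For discrete distributions, P(X ≥ 4) = 1 - P(X ≤ 3).

P(X ≤ 3) = 0.866567
P(X ≥ 4) = 1 - 0.866567 = 0.133433

So there's approximately a 13.3% chance that X is at least 4.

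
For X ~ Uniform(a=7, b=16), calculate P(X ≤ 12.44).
0.604444

We have X ~ Uniform(a=7, b=16).

The CDF gives us P(X ≤ k).

Using the CDF:
P(X ≤ 12.44) = 0.604444

This means there's approximately a 60.4% chance that X is at most 12.44.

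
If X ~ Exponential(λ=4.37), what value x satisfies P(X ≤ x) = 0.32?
0.0883

We have X ~ Exponential(λ=4.37).

We want to find x such that P(X ≤ x) = 0.32.

This is the 32nd percentile, which means 32% of values fall below this point.

Using the inverse CDF (quantile function):
x = F⁻¹(0.32) = 0.0883

Verification: P(X ≤ 0.0883) = 0.32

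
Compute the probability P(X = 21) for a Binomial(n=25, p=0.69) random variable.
0.048236

We have X ~ Binomial(n=25, p=0.69).

For a Binomial distribution, the PMF gives us the probability of each outcome.

Using the PMF formula:
P(X = 21) = 0.048236

Rounded to 4 decimal places: 0.0482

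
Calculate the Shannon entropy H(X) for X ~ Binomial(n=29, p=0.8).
2.1787 nats

We have X ~ Binomial(n=29, p=0.8).

The Shannon entropy measures the uncertainty or information content of the distribution.

For a Binomial distribution with n=29, p=0.8:
H(X) = 2.1787 nats

(In bits, this would be 3.1433 bits.)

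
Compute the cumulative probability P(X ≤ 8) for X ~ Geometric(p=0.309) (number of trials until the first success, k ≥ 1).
0.948021

We have X ~ Geometric(p=0.309) (number of trials until the first success, k ≥ 1).

The CDF gives us P(X ≤ k).

Using the CDF:
P(X ≤ 8) = 0.948021

This means there's approximately a 94.8% chance that X is at most 8.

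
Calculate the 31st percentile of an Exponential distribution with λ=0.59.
0.6289

We have X ~ Exponential(λ=0.59).

We want to find x such that P(X ≤ x) = 0.31.

This is the 31st percentile, which means 31% of values fall below this point.

Using the inverse CDF (quantile function):
x = F⁻¹(0.31) = 0.6289

Verification: P(X ≤ 0.6289) = 0.31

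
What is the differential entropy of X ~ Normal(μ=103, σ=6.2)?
3.2435 nats

We have X ~ Normal(μ=103, σ=6.2).

The differential entropy measures the uncertainty or information content of the distribution.

For a Normal distribution with μ=103, σ=6.2:
h(X) = 3.2435 nats

(In bits, this would be 4.6794 bits.)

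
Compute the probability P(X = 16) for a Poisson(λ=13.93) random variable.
0.085679

We have X ~ Poisson(λ=13.93).

For a Poisson distribution, the PMF gives us the probability of each outcome.

Using the PMF formula:
P(X = 16) = 0.085679

Rounded to 4 decimal places: 0.0857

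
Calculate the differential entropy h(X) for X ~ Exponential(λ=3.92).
-0.3661 nats

We have X ~ Exponential(λ=3.92).

The differential entropy measures the uncertainty or information content of the distribution.

For an Exponential distribution with λ=3.92:
h(X) = -0.3661 nats

(In bits, this would be -0.5282 bits.)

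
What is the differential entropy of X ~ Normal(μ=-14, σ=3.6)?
2.6999 nats

We have X ~ Normal(μ=-14, σ=3.6).

The differential entropy measures the uncertainty or information content of the distribution.

For a Normal distribution with μ=-14, σ=3.6:
h(X) = 2.6999 nats

(In bits, this would be 3.8951 bits.)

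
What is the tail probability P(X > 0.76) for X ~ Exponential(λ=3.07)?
0.096985

We have X ~ Exponential(λ=3.07).

P(X > 0.76) = 1 - P(X ≤ 0.76)
                = 1 - F(0.76)
                = 1 - 0.903015
                = 0.096985

So there's approximately a 9.7% chance that X exceeds 0.76.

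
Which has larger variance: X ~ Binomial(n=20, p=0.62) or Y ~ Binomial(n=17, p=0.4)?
X has larger variance (4.7120 > 4.0800)

Compute the variance for each distribution:

X ~ Binomial(n=20, p=0.62):
Var(X) = 4.7120

Y ~ Binomial(n=17, p=0.4):
Var(Y) = 4.0800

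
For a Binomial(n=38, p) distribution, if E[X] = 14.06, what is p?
p = 0.37

For a Binomial(n, p) distribution:
E[X] = n × p

Given n = 38 and E[X] = 14.06:
14.06 = 38 × p
p = 14.06 / 38 = 0.37

Verification: Binomial(38, 0.37) has E[X] = 14.06 ✓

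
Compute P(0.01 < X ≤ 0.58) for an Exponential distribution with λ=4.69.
0.888321

We have X ~ Exponential(λ=4.69).

To find P(0.01 < X ≤ 0.58), we use:
P(0.01 < X ≤ 0.58) = P(X ≤ 0.58) - P(X ≤ 0.01)
                 = F(0.58) - F(0.01)
                 = 0.934138 - 0.045817
                 = 0.888321

So there's approximately a 88.8% chance that X falls in this range.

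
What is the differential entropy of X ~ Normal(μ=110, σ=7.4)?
3.4204 nats

We have X ~ Normal(μ=110, σ=7.4).

The differential entropy measures the uncertainty or information content of the distribution.

For a Normal distribution with μ=110, σ=7.4:
h(X) = 3.4204 nats

(In bits, this would be 4.9346 bits.)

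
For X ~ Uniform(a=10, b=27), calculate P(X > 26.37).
0.037059

We have X ~ Uniform(a=10, b=27).

P(X > 26.37) = 1 - P(X ≤ 26.37)
                = 1 - F(26.37)
                = 1 - 0.962941
                = 0.037059

So there's approximately a 3.7% chance that X exceeds 26.37.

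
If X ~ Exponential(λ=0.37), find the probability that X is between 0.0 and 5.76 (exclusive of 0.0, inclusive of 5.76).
0.881305

We have X ~ Exponential(λ=0.37).

To find P(0.0 < X ≤ 5.76), we use:
P(0.0 < X ≤ 5.76) = P(X ≤ 5.76) - P(X ≤ 0.0)
                 = F(5.76) - F(0.0)
                 = 0.881305 - 0.000000
                 = 0.881305

So there's approximately a 88.1% chance that X falls in this range.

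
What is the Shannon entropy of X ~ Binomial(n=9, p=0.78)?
1.6064 nats

We have X ~ Binomial(n=9, p=0.78).

The Shannon entropy measures the uncertainty or information content of the distribution.

For a Binomial distribution with n=9, p=0.78:
H(X) = 1.6064 nats

(In bits, this would be 2.3175 bits.)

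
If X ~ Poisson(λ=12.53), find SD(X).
3.5398

We have X ~ Poisson(λ=12.53).

For a Poisson distribution with λ=12.53:
σ = √Var(X) = 3.5398

The standard deviation is the square root of the variance.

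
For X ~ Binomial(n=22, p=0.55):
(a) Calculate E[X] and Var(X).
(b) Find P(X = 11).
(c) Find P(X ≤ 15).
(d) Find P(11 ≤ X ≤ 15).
(a) E[X] = 12.1000, Var(X) = 5.4450
(b) P(X = 11) = 0.150585
(c) P(X ≤ 15) = 0.929485
(d) P(11 ≤ X ≤ 15) = 0.683781

We have X ~ Binomial(n=22, p=0.55).

(a) Moments:
E[X] = 12.1000
Var(X) = 5.4450
σ = √Var(X) = 2.3335

(b) Point probability using PMF:
P(X = 11) = 0.150585

(c) Cumulative probability using CDF:
P(X ≤ 15) = F(15) = 0.929485

(d) Range probability:
P(11 ≤ X ≤ 15) = P(X ≤ 15) - P(X ≤ 10)
                   = F(15) - F(10)
                   = 0.929485 - 0.245704
                   = 0.683781

This means approximately 68.4% of outcomes fall in the interval [11, 15].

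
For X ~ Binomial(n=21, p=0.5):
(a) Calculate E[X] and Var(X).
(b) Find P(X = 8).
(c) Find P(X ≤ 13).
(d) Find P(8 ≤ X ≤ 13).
(a) E[X] = 10.5000, Var(X) = 5.2500
(b) P(X = 8) = 0.097032
(c) P(X ≤ 13) = 0.905376
(d) P(8 ≤ X ≤ 13) = 0.810753

We have X ~ Binomial(n=21, p=0.5).

(a) Moments:
E[X] = 10.5000
Var(X) = 5.2500
σ = √Var(X) = 2.2913

(b) Point probability using PMF:
P(X = 8) = 0.097032

(c) Cumulative probability using CDF:
P(X ≤ 13) = F(13) = 0.905376

(d) Range probability:
P(8 ≤ X ≤ 13) = P(X ≤ 13) - P(X ≤ 7)
                   = F(13) - F(7)
                   = 0.905376 - 0.094624
                   = 0.810753

This means approximately 81.1% of outcomes fall in the interval [8, 13].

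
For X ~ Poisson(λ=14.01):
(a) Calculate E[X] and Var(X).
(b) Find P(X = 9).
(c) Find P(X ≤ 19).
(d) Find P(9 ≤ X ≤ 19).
(a) E[X] = 14.0100, Var(X) = 14.0100
(b) P(X = 9) = 0.047175
(c) P(X ≤ 19) = 0.923086
(d) P(9 ≤ X ≤ 19) = 0.861334

We have X ~ Poisson(λ=14.01).

(a) Moments:
E[X] = 14.0100
Var(X) = 14.0100
σ = √Var(X) = 3.7430

(b) Point probability using PMF:
P(X = 9) = 0.047175

(c) Cumulative probability using CDF:
P(X ≤ 19) = F(19) = 0.923086

(d) Range probability:
P(9 ≤ X ≤ 19) = P(X ≤ 19) - P(X ≤ 8)
                   = F(19) - F(8)
                   = 0.923086 - 0.061751
                   = 0.861334

This means approximately 86.1% of outcomes fall in the interval [9, 19].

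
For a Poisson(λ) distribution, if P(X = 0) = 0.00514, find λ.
λ = 5.2707

For a Poisson(λ) distribution, the PMF at 0 is:
P(X = 0) = λ^0 e^(-λ) / 0! = e^(-λ)

Given P(X = 0) = 0.00514:
e^(-λ) = 0.00514
-λ = ln(0.00514)
λ = -ln(0.00514) = 5.2707

Verification: e^(-5.2707) = 0.00514 ✓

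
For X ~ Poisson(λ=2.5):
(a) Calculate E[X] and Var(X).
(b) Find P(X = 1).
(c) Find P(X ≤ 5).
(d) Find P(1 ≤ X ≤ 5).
(a) E[X] = 2.5000, Var(X) = 2.5000
(b) P(X = 1) = 0.205212
(c) P(X ≤ 5) = 0.957979
(d) P(1 ≤ X ≤ 5) = 0.875894

We have X ~ Poisson(λ=2.5).

(a) Moments:
E[X] = 2.5000
Var(X) = 2.5000
σ = √Var(X) = 1.5811

(b) Point probability using PMF:
P(X = 1) = 0.205212

(c) Cumulative probability using CDF:
P(X ≤ 5) = F(5) = 0.957979

(d) Range probability:
P(1 ≤ X ≤ 5) = P(X ≤ 5) - P(X ≤ 0)
                   = F(5) - F(0)
                   = 0.957979 - 0.082085
                   = 0.875894

This means approximately 87.6% of outcomes fall in the interval [1, 5].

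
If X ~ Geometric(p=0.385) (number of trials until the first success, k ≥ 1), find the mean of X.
2.5974

We have X ~ Geometric(p=0.385) (number of trials until the first success, k ≥ 1).

For a Geometric distribution with p=0.385 (number of trials until the first success, k ≥ 1):
E[X] = 2.5974

This is the expected (average) value of X.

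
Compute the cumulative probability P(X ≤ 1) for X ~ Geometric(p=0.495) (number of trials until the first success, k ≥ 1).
0.495000

We have X ~ Geometric(p=0.495) (number of trials until the first success, k ≥ 1).

The CDF gives us P(X ≤ k).

Using the CDF:
P(X ≤ 1) = 0.495000

This means there's approximately a 49.5% chance that X is at most 1.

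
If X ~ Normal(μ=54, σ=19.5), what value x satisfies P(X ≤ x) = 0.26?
41.4548

We have X ~ Normal(μ=54, σ=19.5).

We want to find x such that P(X ≤ x) = 0.26.

This is the 26th percentile, which means 26% of values fall below this point.

Using the inverse CDF (quantile function):
x = F⁻¹(0.26) = 41.4548

Verification: P(X ≤ 41.4548) = 0.26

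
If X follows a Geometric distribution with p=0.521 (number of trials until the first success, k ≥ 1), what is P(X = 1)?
0.521000

We have X ~ Geometric(p=0.521) (number of trials until the first success, k ≥ 1).

For a Geometric distribution, the PMF gives us the probability of each outcome.

Using the PMF formula:
P(X = 1) = 0.521000

Rounded to 4 decimal places: 0.5210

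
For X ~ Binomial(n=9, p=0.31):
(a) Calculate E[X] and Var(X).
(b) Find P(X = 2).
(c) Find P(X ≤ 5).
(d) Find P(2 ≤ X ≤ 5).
(a) E[X] = 2.7900, Var(X) = 1.9251
(b) P(X = 2) = 0.257614
(c) P(X ≤ 5) = 0.970238
(d) P(2 ≤ X ≤ 5) = 0.791436

We have X ~ Binomial(n=9, p=0.31).

(a) Moments:
E[X] = 2.7900
Var(X) = 1.9251
σ = √Var(X) = 1.3875

(b) Point probability using PMF:
P(X = 2) = 0.257614

(c) Cumulative probability using CDF:
P(X ≤ 5) = F(5) = 0.970238

(d) Range probability:
P(2 ≤ X ≤ 5) = P(X ≤ 5) - P(X ≤ 1)
                   = F(5) - F(1)
                   = 0.970238 - 0.178802
                   = 0.791436

This means approximately 79.1% of outcomes fall in the interval [2, 5].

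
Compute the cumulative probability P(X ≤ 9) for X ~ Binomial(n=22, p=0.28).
0.939227

We have X ~ Binomial(n=22, p=0.28).

The CDF gives us P(X ≤ k).

Using the CDF:
P(X ≤ 9) = 0.939227

This means there's approximately a 93.9% chance that X is at most 9.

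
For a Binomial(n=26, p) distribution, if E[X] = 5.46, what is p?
p = 0.21

For a Binomial(n, p) distribution:
E[X] = n × p

Given n = 26 and E[X] = 5.46:
5.46 = 26 × p
p = 5.46 / 26 = 0.21

Verification: Binomial(26, 0.21) has E[X] = 5.46 ✓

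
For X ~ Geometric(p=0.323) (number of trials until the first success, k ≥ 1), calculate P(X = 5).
0.067851

We have X ~ Geometric(p=0.323) (number of trials until the first success, k ≥ 1).

For a Geometric distribution, the PMF gives us the probability of each outcome.

Using the PMF formula:
P(X = 5) = 0.067851

Rounded to 4 decimal places: 0.0679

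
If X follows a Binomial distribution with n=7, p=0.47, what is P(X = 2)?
0.193997

We have X ~ Binomial(n=7, p=0.47).

For a Binomial distribution, the PMF gives us the probability of each outcome.

Using the PMF formula:
P(X = 2) = 0.193997

Rounded to 4 decimal places: 0.1940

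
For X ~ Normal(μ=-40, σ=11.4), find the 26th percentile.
-47.3341

We have X ~ Normal(μ=-40, σ=11.4).

We want to find x such that P(X ≤ x) = 0.26.

This is the 26th percentile, which means 26% of values fall below this point.

Using the inverse CDF (quantile function):
x = F⁻¹(0.26) = -47.3341

Verification: P(X ≤ -47.3341) = 0.26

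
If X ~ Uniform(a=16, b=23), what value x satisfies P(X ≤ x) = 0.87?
22.0900

We have X ~ Uniform(a=16, b=23).

We want to find x such that P(X ≤ x) = 0.87.

This is the 87th percentile, which means 87% of values fall below this point.

Using the inverse CDF (quantile function):
x = F⁻¹(0.87) = 22.0900

Verification: P(X ≤ 22.0900) = 0.87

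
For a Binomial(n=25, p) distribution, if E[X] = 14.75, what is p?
p = 0.59

For a Binomial(n, p) distribution:
E[X] = n × p

Given n = 25 and E[X] = 14.75:
14.75 = 25 × p
p = 14.75 / 25 = 0.59

Verification: Binomial(25, 0.59) has E[X] = 14.75 ✓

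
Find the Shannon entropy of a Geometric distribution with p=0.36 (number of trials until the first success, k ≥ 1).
1.8151 nats

We have X ~ Geometric(p=0.36) (number of trials until the first success, k ≥ 1).

The Shannon entropy measures the uncertainty or information content of the distribution.

For a Geometric distribution with p=0.36 (number of trials until the first success, k ≥ 1):
H(X) = 1.8151 nats

(In bits, this would be 2.6186 bits.)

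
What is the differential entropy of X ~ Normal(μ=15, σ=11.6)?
3.8699 nats

We have X ~ Normal(μ=15, σ=11.6).

The differential entropy measures the uncertainty or information content of the distribution.

For a Normal distribution with μ=15, σ=11.6:
h(X) = 3.8699 nats

(In bits, this would be 5.5831 bits.)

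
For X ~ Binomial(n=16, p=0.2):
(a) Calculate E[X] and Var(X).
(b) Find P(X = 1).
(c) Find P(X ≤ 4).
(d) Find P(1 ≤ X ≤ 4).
(a) E[X] = 3.2000, Var(X) = 2.5600
(b) P(X = 1) = 0.112590
(c) P(X ≤ 4) = 0.798245
(d) P(1 ≤ X ≤ 4) = 0.770098

We have X ~ Binomial(n=16, p=0.2).

(a) Moments:
E[X] = 3.2000
Var(X) = 2.5600
σ = √Var(X) = 1.6000

(b) Point probability using PMF:
P(X = 1) = 0.112590

(c) Cumulative probability using CDF:
P(X ≤ 4) = F(4) = 0.798245

(d) Range probability:
P(1 ≤ X ≤ 4) = P(X ≤ 4) - P(X ≤ 0)
                   = F(4) - F(0)
                   = 0.798245 - 0.028147
                   = 0.770098

This means approximately 77.0% of outcomes fall in the interval [1, 4].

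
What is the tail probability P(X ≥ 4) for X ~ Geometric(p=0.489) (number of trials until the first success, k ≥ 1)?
0.133433

We have X ~ Geometric(p=0.489) (number of trials until the first success, k ≥ 1).

For discrete distributions, P(X ≥ 4) = 1 - P(X ≤ 3).

P(X ≤ 3) = 0.866567
P(X ≥ 4) = 1 - 0.866567 = 0.133433

So there's approximately a 13.3% chance that X is at least 4.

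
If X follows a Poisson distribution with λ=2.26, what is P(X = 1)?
0.235832

We have X ~ Poisson(λ=2.26).

For a Poisson distribution, the PMF gives us the probability of each outcome.

Using the PMF formula:
P(X = 1) = 0.235832

Rounded to 4 decimal places: 0.2358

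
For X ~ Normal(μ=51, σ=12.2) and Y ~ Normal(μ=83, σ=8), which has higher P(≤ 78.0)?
X has higher probability (P(X ≤ 78.0) = 0.9866 > P(Y ≤ 78.0) = 0.2660)

Compute P(≤ 78.0) for each distribution:

X ~ Normal(μ=51, σ=12.2):
P(X ≤ 78.0) = 0.9866

Y ~ Normal(μ=83, σ=8):
P(Y ≤ 78.0) = 0.2660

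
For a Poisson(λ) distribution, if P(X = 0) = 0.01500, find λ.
λ = 4.1997

For a Poisson(λ) distribution, the PMF at 0 is:
P(X = 0) = λ^0 e^(-λ) / 0! = e^(-λ)

Given P(X = 0) = 0.01500:
e^(-λ) = 0.01500
-λ = ln(0.01500)
λ = -ln(0.01500) = 4.1997

Verification: e^(-4.1997) = 0.01500 ✓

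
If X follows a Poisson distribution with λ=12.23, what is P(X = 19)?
0.018390

We have X ~ Poisson(λ=12.23).

For a Poisson distribution, the PMF gives us the probability of each outcome.

Using the PMF formula:
P(X = 19) = 0.018390

Rounded to 4 decimal places: 0.0184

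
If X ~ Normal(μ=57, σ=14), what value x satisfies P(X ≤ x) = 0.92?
76.6710

We have X ~ Normal(μ=57, σ=14).

We want to find x such that P(X ≤ x) = 0.92.

This is the 92nd percentile, which means 92% of values fall below this point.

Using the inverse CDF (quantile function):
x = F⁻¹(0.92) = 76.6710

Verification: P(X ≤ 76.6710) = 0.92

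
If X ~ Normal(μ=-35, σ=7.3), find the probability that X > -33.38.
0.412189

We have X ~ Normal(μ=-35, σ=7.3).

P(X > -33.38) = 1 - P(X ≤ -33.38)
                = 1 - F(-33.38)
                = 1 - 0.587811
                = 0.412189

So there's approximately a 41.2% chance that X exceeds -33.38.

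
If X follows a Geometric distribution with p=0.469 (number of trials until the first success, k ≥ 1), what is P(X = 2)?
0.249039

We have X ~ Geometric(p=0.469) (number of trials until the first success, k ≥ 1).

For a Geometric distribution, the PMF gives us the probability of each outcome.

Using the PMF formula:
P(X = 2) = 0.249039

Rounded to 4 decimal places: 0.2490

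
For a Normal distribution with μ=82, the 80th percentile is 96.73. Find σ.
σ = 17.5019

For X ~ Normal(μ, σ), the p-th percentile satisfies x = μ + z_p × σ,
where z_p = Φ⁻¹(p) is the standard normal quantile.

Step 1: z_{0.8} = Φ⁻¹(0.8) = 0.8416

Step 2: Solve for σ:
96.73 = 82 + 0.8416 × σ
σ = (96.73 - 82) / 0.8416
σ = 14.73 / 0.8416
σ = 17.5019

Verification: μ + z × σ = 82 + 0.8416 × 17.5019 = 96.73 ✓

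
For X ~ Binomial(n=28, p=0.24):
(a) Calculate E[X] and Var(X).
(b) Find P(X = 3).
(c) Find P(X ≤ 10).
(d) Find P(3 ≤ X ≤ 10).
(a) E[X] = 6.7200, Var(X) = 5.1072
(b) P(X = 3) = 0.047459
(c) P(X ≤ 10) = 0.947603
(d) P(3 ≤ X ≤ 10) = 0.925735

We have X ~ Binomial(n=28, p=0.24).

(a) Moments:
E[X] = 6.7200
Var(X) = 5.1072
σ = √Var(X) = 2.2599

(b) Point probability using PMF:
P(X = 3) = 0.047459

(c) Cumulative probability using CDF:
P(X ≤ 10) = F(10) = 0.947603

(d) Range probability:
P(3 ≤ X ≤ 10) = P(X ≤ 10) - P(X ≤ 2)
                   = F(10) - F(2)
                   = 0.947603 - 0.021868
                   = 0.925735

This means approximately 92.6% of outcomes fall in the interval [3, 10].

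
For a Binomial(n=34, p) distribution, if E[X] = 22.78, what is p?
p = 0.67

For a Binomial(n, p) distribution:
E[X] = n × p

Given n = 34 and E[X] = 22.78:
22.78 = 34 × p
p = 22.78 / 34 = 0.67

Verification: Binomial(34, 0.67) has E[X] = 22.78 ✓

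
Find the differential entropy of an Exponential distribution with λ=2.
0.3069 nats

We have X ~ Exponential(λ=2).

The differential entropy measures the uncertainty or information content of the distribution.

For an Exponential distribution with λ=2:
h(X) = 0.3069 nats

(In bits, this would be 0.4427 bits.)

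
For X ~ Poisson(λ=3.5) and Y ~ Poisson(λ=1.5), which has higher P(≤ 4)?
Y has higher probability (P(Y ≤ 4) = 0.9814 > P(X ≤ 4) = 0.7254)

Compute P(≤ 4) for each distribution:

X ~ Poisson(λ=3.5):
P(X ≤ 4) = 0.7254

Y ~ Poisson(λ=1.5):
P(Y ≤ 4) = 0.9814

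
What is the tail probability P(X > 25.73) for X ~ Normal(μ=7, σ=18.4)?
0.154354

We have X ~ Normal(μ=7, σ=18.4).

P(X > 25.73) = 1 - P(X ≤ 25.73)
                = 1 - F(25.73)
                = 1 - 0.845646
                = 0.154354

So there's approximately a 15.4% chance that X exceeds 25.73.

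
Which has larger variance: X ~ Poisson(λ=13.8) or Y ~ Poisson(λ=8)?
X has larger variance (13.8000 > 8.0000)

Compute the variance for each distribution:

X ~ Poisson(λ=13.8):
Var(X) = 13.8000

Y ~ Poisson(λ=8):
Var(Y) = 8.0000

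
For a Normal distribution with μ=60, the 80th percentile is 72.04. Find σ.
σ = 14.3057

For X ~ Normal(μ, σ), the p-th percentile satisfies x = μ + z_p × σ,
where z_p = Φ⁻¹(p) is the standard normal quantile.

Step 1: z_{0.8} = Φ⁻¹(0.8) = 0.8416

Step 2: Solve for σ:
72.04 = 60 + 0.8416 × σ
σ = (72.04 - 60) / 0.8416
σ = 12.04 / 0.8416
σ = 14.3057

Verification: μ + z × σ = 60 + 0.8416 × 14.3057 = 72.04 ✓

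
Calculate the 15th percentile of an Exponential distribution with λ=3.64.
0.0446

We have X ~ Exponential(λ=3.64).

We want to find x such that P(X ≤ x) = 0.15.

This is the 15th percentile, which means 15% of values fall below this point.

Using the inverse CDF (quantile function):
x = F⁻¹(0.15) = 0.0446

Verification: P(X ≤ 0.0446) = 0.15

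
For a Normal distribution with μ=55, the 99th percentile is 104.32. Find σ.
σ = 21.2006

For X ~ Normal(μ, σ), the p-th percentile satisfies x = μ + z_p × σ,
where z_p = Φ⁻¹(p) is the standard normal quantile.

Step 1: z_{0.99} = Φ⁻¹(0.99) = 2.3263

Step 2: Solve for σ:
104.32 = 55 + 2.3263 × σ
σ = (104.32 - 55) / 2.3263
σ = 49.32 / 2.3263
σ = 21.2006

Verification: μ + z × σ = 55 + 2.3263 × 21.2006 = 104.32 ✓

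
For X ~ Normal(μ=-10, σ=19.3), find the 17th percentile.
-28.4154

We have X ~ Normal(μ=-10, σ=19.3).

We want to find x such that P(X ≤ x) = 0.17.

This is the 17th percentile, which means 17% of values fall below this point.

Using the inverse CDF (quantile function):
x = F⁻¹(0.17) = -28.4154

Verification: P(X ≤ -28.4154) = 0.17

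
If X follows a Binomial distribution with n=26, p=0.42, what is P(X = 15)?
0.043093

We have X ~ Binomial(n=26, p=0.42).

For a Binomial distribution, the PMF gives us the probability of each outcome.

Using the PMF formula:
P(X = 15) = 0.043093

Rounded to 4 decimal places: 0.0431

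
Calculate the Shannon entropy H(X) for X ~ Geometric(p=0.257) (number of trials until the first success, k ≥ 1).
2.2175 nats

We have X ~ Geometric(p=0.257) (number of trials until the first success, k ≥ 1).

The Shannon entropy measures the uncertainty or information content of the distribution.

For a Geometric distribution with p=0.257 (number of trials until the first success, k ≥ 1):
H(X) = 2.2175 nats

(In bits, this would be 3.1992 bits.)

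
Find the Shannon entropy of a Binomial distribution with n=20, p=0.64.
2.1810 nats

We have X ~ Binomial(n=20, p=0.64).

The Shannon entropy measures the uncertainty or information content of the distribution.

For a Binomial distribution with n=20, p=0.64:
H(X) = 2.1810 nats

(In bits, this would be 3.1465 bits.)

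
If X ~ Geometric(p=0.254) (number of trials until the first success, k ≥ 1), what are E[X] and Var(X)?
E[X] = 3.9370, Var(X) = 11.5630

We have X ~ Geometric(p=0.254) (number of trials until the first success, k ≥ 1).

For a Geometric distribution with p=0.254 (number of trials until the first success, k ≥ 1):

Expected value:
E[X] = 3.9370

Variance:
Var(X) = 11.5630

Standard deviation:
σ = √Var(X) = 3.4004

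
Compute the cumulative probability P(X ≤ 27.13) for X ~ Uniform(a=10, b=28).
0.951667

We have X ~ Uniform(a=10, b=28).

The CDF gives us P(X ≤ k).

Using the CDF:
P(X ≤ 27.13) = 0.951667

This means there's approximately a 95.2% chance that X is at most 27.13.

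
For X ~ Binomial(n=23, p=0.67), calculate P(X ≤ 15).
0.505624

We have X ~ Binomial(n=23, p=0.67).

The CDF gives us P(X ≤ k).

Using the CDF:
P(X ≤ 15) = 0.505624

This means there's approximately a 50.6% chance that X is at most 15.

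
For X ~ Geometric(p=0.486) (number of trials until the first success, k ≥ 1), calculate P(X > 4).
0.069800

We have X ~ Geometric(p=0.486) (number of trials until the first success, k ≥ 1).

P(X > 4) = 1 - P(X ≤ 4)
                = 1 - F(4)
                = 1 - 0.930200
                = 0.069800

So there's approximately a 7.0% chance that X exceeds 4.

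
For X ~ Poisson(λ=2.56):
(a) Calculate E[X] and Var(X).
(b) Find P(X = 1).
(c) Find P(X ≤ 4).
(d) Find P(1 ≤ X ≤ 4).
(a) E[X] = 2.5600, Var(X) = 2.5600
(b) P(X = 1) = 0.197900
(c) P(X ≤ 4) = 0.883019
(d) P(1 ≤ X ≤ 4) = 0.805714

We have X ~ Poisson(λ=2.56).

(a) Moments:
E[X] = 2.5600
Var(X) = 2.5600
σ = √Var(X) = 1.6000

(b) Point probability using PMF:
P(X = 1) = 0.197900

(c) Cumulative probability using CDF:
P(X ≤ 4) = F(4) = 0.883019

(d) Range probability:
P(1 ≤ X ≤ 4) = P(X ≤ 4) - P(X ≤ 0)
                   = F(4) - F(0)
                   = 0.883019 - 0.077305
                   = 0.805714

This means approximately 80.6% of outcomes fall in the interval [1, 4].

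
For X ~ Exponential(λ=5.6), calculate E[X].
0.1786

We have X ~ Exponential(λ=5.6).

For an Exponential distribution with λ=5.6:
E[X] = 0.1786

This is the expected (average) value of X.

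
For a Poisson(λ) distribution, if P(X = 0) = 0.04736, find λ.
λ = 3.0500

For a Poisson(λ) distribution, the PMF at 0 is:
P(X = 0) = λ^0 e^(-λ) / 0! = e^(-λ)

Given P(X = 0) = 0.04736:
e^(-λ) = 0.04736
-λ = ln(0.04736)
λ = -ln(0.04736) = 3.0500

Verification: e^(-3.0500) = 0.04736 ✓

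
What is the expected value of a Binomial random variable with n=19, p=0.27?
5.1300

We have X ~ Binomial(n=19, p=0.27).

For a Binomial distribution with n=19, p=0.27:
E[X] = 5.1300

This is the expected (average) value of X.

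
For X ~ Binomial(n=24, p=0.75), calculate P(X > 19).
0.246648

We have X ~ Binomial(n=24, p=0.75).

P(X > 19) = 1 - P(X ≤ 19)
                = 1 - F(19)
                = 1 - 0.753352
                = 0.246648

So there's approximately a 24.7% chance that X exceeds 19.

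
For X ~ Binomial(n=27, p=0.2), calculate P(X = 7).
0.131050

We have X ~ Binomial(n=27, p=0.2).

For a Binomial distribution, the PMF gives us the probability of each outcome.

Using the PMF formula:
P(X = 7) = 0.131050

Rounded to 4 decimal places: 0.1311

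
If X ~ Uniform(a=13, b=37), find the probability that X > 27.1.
0.412500

We have X ~ Uniform(a=13, b=37).

P(X > 27.1) = 1 - P(X ≤ 27.1)
                = 1 - F(27.1)
                = 1 - 0.587500
                = 0.412500

So there's approximately a 41.2% chance that X exceeds 27.1.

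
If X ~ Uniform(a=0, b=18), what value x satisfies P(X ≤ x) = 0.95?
17.1000

We have X ~ Uniform(a=0, b=18).

We want to find x such that P(X ≤ x) = 0.95.

This is the 95th percentile, which means 95% of values fall below this point.

Using the inverse CDF (quantile function):
x = F⁻¹(0.95) = 17.1000

Verification: P(X ≤ 17.1000) = 0.95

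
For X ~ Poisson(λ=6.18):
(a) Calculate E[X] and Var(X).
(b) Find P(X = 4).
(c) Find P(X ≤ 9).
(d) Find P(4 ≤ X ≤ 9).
(a) E[X] = 6.1800, Var(X) = 6.1800
(b) P(X = 4) = 0.125835
(c) P(X ≤ 9) = 0.903128
(d) P(4 ≤ X ≤ 9) = 0.767278

We have X ~ Poisson(λ=6.18).

(a) Moments:
E[X] = 6.1800
Var(X) = 6.1800
σ = √Var(X) = 2.4860

(b) Point probability using PMF:
P(X = 4) = 0.125835

(c) Cumulative probability using CDF:
P(X ≤ 9) = F(9) = 0.903128

(d) Range probability:
P(4 ≤ X ≤ 9) = P(X ≤ 9) - P(X ≤ 3)
                   = F(9) - F(3)
                   = 0.903128 - 0.135850
                   = 0.767278

This means approximately 76.7% of outcomes fall in the interval [4, 9].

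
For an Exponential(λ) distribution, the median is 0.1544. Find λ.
λ = 4.4893

For X ~ Exponential(λ), the CDF is F(x) = 1 - e^(-λx).
The median m satisfies F(m) = 0.5:
1 - e^(-λm) = 0.5
e^(-λm) = 0.5
λm = ln(2)
m = ln(2) / λ

Given m = 0.1544:
λ = ln(2) / 0.1544 = 0.693147 / 0.1544 = 4.4893

Verification: ln(2) / 4.4893 = 0.1544 ✓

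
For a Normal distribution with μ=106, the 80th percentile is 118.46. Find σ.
σ = 14.8048

For X ~ Normal(μ, σ), the p-th percentile satisfies x = μ + z_p × σ,
where z_p = Φ⁻¹(p) is the standard normal quantile.

Step 1: z_{0.8} = Φ⁻¹(0.8) = 0.8416

Step 2: Solve for σ:
118.46 = 106 + 0.8416 × σ
σ = (118.46 - 106) / 0.8416
σ = 12.46 / 0.8416
σ = 14.8048

Verification: μ + z × σ = 106 + 0.8416 × 14.8048 = 118.46 ✓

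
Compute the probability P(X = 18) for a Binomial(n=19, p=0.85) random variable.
0.152892

We have X ~ Binomial(n=19, p=0.85).

For a Binomial distribution, the PMF gives us the probability of each outcome.

Using the PMF formula:
P(X = 18) = 0.152892

Rounded to 4 decimal places: 0.1529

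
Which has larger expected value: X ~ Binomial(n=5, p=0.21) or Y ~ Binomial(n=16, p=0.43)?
Y has larger mean (6.8800 > 1.0500)

Compute the expected value for each distribution:

X ~ Binomial(n=5, p=0.21):
E[X] = 1.0500

Y ~ Binomial(n=16, p=0.43):
E[Y] = 6.8800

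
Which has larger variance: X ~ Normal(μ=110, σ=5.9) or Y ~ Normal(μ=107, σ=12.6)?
Y has larger variance (158.7600 > 34.8100)

Compute the variance for each distribution:

X ~ Normal(μ=110, σ=5.9):
Var(X) = 34.8100

Y ~ Normal(μ=107, σ=12.6):
Var(Y) = 158.7600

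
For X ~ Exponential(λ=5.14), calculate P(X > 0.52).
0.069059

We have X ~ Exponential(λ=5.14).

P(X > 0.52) = 1 - P(X ≤ 0.52)
                = 1 - F(0.52)
                = 1 - 0.930941
                = 0.069059

So there's approximately a 6.9% chance that X exceeds 0.52.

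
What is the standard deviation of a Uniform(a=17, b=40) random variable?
6.6395

We have X ~ Uniform(a=17, b=40).

For a Uniform distribution with a=17, b=40:
σ = √Var(X) = 6.6395

The standard deviation is the square root of the variance.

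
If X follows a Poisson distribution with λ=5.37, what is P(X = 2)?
0.067105

We have X ~ Poisson(λ=5.37).

For a Poisson distribution, the PMF gives us the probability of each outcome.

Using the PMF formula:
P(X = 2) = 0.067105

Rounded to 4 decimal places: 0.0671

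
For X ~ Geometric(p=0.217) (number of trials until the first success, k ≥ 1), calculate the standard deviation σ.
4.0778

We have X ~ Geometric(p=0.217) (number of trials until the first success, k ≥ 1).

For a Geometric distribution with p=0.217 (number of trials until the first success, k ≥ 1):
σ = √Var(X) = 4.0778

The standard deviation is the square root of the variance.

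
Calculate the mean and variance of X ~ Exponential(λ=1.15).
E[X] = 0.8696, Var(X) = 0.7561

We have X ~ Exponential(λ=1.15).

For an Exponential distribution with λ=1.15:

Expected value:
E[X] = 0.8696

Variance:
Var(X) = 0.7561

Standard deviation:
σ = √Var(X) = 0.8696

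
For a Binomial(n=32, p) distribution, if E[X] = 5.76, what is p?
p = 0.18

For a Binomial(n, p) distribution:
E[X] = n × p

Given n = 32 and E[X] = 5.76:
5.76 = 32 × p
p = 5.76 / 32 = 0.18

Verification: Binomial(32, 0.18) has E[X] = 5.76 ✓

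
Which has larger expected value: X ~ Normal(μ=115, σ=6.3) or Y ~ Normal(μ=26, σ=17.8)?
X has larger mean (115.0000 > 26.0000)

Compute the expected value for each distribution:

X ~ Normal(μ=115, σ=6.3):
E[X] = 115.0000

Y ~ Normal(μ=26, σ=17.8):
E[Y] = 26.0000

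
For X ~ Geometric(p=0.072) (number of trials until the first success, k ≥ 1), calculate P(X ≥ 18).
0.280747

We have X ~ Geometric(p=0.072) (number of trials until the first success, k ≥ 1).

For discrete distributions, P(X ≥ 18) = 1 - P(X ≤ 17).

P(X ≤ 17) = 0.719253
P(X ≥ 18) = 1 - 0.719253 = 0.280747

So there's approximately a 28.1% chance that X is at least 18.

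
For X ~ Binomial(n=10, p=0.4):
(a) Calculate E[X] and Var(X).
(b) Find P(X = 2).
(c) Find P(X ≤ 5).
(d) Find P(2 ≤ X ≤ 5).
(a) E[X] = 4.0000, Var(X) = 2.4000
(b) P(X = 2) = 0.120932
(c) P(X ≤ 5) = 0.833761
(d) P(2 ≤ X ≤ 5) = 0.787404

We have X ~ Binomial(n=10, p=0.4).

(a) Moments:
E[X] = 4.0000
Var(X) = 2.4000
σ = √Var(X) = 1.5492

(b) Point probability using PMF:
P(X = 2) = 0.120932

(c) Cumulative probability using CDF:
P(X ≤ 5) = F(5) = 0.833761

(d) Range probability:
P(2 ≤ X ≤ 5) = P(X ≤ 5) - P(X ≤ 1)
                   = F(5) - F(1)
                   = 0.833761 - 0.046357
                   = 0.787404

This means approximately 78.7% of outcomes fall in the interval [2, 5].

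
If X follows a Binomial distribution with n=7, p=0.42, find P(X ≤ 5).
0.975409

We have X ~ Binomial(n=7, p=0.42).

The CDF gives us P(X ≤ k).

Using the CDF:
P(X ≤ 5) = 0.975409

This means there's approximately a 97.5% chance that X is at most 5.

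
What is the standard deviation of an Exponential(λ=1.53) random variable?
0.6536

We have X ~ Exponential(λ=1.53).

For an Exponential distribution with λ=1.53:
σ = √Var(X) = 0.6536

The standard deviation is the square root of the variance.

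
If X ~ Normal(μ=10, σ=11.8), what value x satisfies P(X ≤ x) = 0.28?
3.1225

We have X ~ Normal(μ=10, σ=11.8).

We want to find x such that P(X ≤ x) = 0.28.

This is the 28th percentile, which means 28% of values fall below this point.

Using the inverse CDF (quantile function):
x = F⁻¹(0.28) = 3.1225

Verification: P(X ≤ 3.1225) = 0.28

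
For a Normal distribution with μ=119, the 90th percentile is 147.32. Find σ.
σ = 22.0982

For X ~ Normal(μ, σ), the p-th percentile satisfies x = μ + z_p × σ,
where z_p = Φ⁻¹(p) is the standard normal quantile.

Step 1: z_{0.9} = Φ⁻¹(0.9) = 1.2816

Step 2: Solve for σ:
147.32 = 119 + 1.2816 × σ
σ = (147.32 - 119) / 1.2816
σ = 28.32 / 1.2816
σ = 22.0982

Verification: μ + z × σ = 119 + 1.2816 × 22.0982 = 147.32 ✓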